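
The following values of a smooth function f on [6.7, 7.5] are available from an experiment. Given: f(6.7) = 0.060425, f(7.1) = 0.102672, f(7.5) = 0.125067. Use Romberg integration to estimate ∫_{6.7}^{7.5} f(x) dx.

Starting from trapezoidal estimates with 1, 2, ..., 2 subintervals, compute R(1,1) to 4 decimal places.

R(0,0) (trapezoid, 1 panel, h=0.8000): 0.074197
R(1,0) (trapezoid, 2 panels, h=0.4000): 0.078167
R(1,1) = 0.078167 + (0.078167 − 0.074197)/3 = 0.079490

0.0795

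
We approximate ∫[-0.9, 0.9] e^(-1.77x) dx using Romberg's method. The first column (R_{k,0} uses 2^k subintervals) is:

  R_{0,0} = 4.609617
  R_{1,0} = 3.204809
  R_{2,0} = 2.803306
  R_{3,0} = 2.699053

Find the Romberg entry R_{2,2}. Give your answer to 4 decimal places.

R_{1,1} = 3.204809 + (3.204809 − 4.609617)/3 = 2.736540
R_{2,1} = (4·2.803306 − 3.204809) / 3 = 2.669472
R_{2,2} = (16·2.669472 − 2.736540) / 15 = 2.665001

2.6650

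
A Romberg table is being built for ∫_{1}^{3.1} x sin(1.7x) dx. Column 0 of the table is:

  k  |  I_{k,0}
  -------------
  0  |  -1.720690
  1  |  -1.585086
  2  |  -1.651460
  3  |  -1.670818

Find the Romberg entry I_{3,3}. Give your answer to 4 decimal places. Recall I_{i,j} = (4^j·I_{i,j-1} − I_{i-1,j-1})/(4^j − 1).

Richardson extrapolation on the trapezoidal column (denominator 4−1=3):
I_{1,1} = (4·(-1.585086) − (-1.720690)) / 3 = -1.539885
I_{2,1} = (4·(-1.651460) − (-1.585086)) / 3 = -1.673585
I_{3,1} = (4·(-1.670818) − (-1.651460)) / 3 = -1.677271
I_{2,2} = (16·(-1.673585) − (-1.539885)) / 15 = -1.682498
I_{3,2} = -1.677271 + (-1.677271 − (-1.673585))/15 = -1.677517
I_{3,3} = -1.677517 + (-1.677517 − (-1.682498))/63 = -1.677438

-1.6774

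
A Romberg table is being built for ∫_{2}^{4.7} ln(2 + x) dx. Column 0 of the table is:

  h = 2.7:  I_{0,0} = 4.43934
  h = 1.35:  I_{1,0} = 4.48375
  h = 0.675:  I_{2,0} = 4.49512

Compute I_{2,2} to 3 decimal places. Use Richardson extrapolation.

4.499

Richardson extrapolation on the trapezoidal column (denominator 4−1=3):
I_{1,1} = (4·4.48375 − 4.43934) / 3 = 4.49855
I_{2,1} = (4·4.49512 − 4.48375) / 3 = 4.49891
I_{2,2} = (16·4.49891 − 4.49855) / 15 = 4.49893
(Column j=1 coincides with Simpson's rule on the same nodes.)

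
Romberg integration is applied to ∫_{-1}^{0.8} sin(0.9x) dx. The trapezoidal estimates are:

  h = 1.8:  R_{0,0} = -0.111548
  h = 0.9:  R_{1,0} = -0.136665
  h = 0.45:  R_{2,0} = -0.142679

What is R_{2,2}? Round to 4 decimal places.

-0.1447

R_{1,1} = -0.136665 + (-0.136665 − (-0.111548))/3 = -0.145037
R_{2,1} = -0.142679 + (-0.142679 − (-0.136665))/3 = -0.144684
R_{2,2} = (16·(-0.144684) − (-0.145037)) / 15 = -0.144660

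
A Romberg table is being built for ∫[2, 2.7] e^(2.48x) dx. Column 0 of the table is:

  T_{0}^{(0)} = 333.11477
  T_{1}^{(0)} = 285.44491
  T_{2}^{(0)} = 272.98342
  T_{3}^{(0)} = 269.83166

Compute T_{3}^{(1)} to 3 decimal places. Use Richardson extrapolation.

268.781

T_{3}^{(1)} = (4·269.83166 − 272.98342) / 3 = 268.78107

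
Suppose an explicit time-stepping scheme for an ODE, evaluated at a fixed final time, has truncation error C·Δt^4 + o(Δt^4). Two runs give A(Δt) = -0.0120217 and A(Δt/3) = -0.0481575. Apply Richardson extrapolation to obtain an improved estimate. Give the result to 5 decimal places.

-0.04861

The leading error scales as Δt^4; refining by a factor of 3 reduces it by 3^4 = 81.
Extrapolated value = (81·A(Δt/3) − A(Δt)) / (81 − 1)
= (81·(-0.0481575) − (-0.0120217)) / 80
= -3.8887358 / 80 = -0.0486092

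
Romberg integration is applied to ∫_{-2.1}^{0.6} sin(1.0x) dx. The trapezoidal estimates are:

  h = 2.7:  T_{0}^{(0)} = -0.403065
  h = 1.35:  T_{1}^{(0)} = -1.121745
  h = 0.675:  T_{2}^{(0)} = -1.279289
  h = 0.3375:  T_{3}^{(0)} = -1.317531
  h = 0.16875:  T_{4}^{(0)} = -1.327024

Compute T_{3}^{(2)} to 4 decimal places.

T_{2}^{(1)} = (4·(-1.279289) − (-1.121745)) / 3 = -1.331804
T_{3}^{(1)} = -1.317531 + (-1.317531 − (-1.279289))/3 = -1.330278
T_{3}^{(2)} = -1.330278 + (-1.330278 − (-1.331804))/15 = -1.330176

-1.3302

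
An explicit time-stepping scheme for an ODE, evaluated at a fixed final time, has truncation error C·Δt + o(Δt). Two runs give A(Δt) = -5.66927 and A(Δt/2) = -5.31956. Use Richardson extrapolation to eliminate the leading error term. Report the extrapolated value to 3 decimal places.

-4.970

The leading error scales as Δt; refining by a factor of 2 reduces it by 2^1 = 2.
Extrapolated value = (2·A(Δt/2) − A(Δt)) / (2 − 1)
= (2·(-5.31956) − (-5.66927)) / 1
= -4.96985 / 1 = -4.96985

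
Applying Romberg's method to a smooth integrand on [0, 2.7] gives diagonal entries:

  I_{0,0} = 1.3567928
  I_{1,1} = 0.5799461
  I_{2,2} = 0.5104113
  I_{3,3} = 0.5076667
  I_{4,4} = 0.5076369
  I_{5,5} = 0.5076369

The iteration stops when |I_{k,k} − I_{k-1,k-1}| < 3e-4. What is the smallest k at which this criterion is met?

|I_{1,1} − I_{0,0}| = 0.7768467 ≥ 3e-4
|I_{2,2} − I_{1,1}| = 0.0695348 ≥ 3e-4
|I_{3,3} − I_{2,2}| = 0.0027446 ≥ 3e-4
|I_{4,4} − I_{3,3}| = 0.0000298 < 3e-4

k = 4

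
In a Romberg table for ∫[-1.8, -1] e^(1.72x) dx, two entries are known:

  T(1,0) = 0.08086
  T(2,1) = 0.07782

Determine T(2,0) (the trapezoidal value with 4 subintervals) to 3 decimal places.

0.079

From T(2,1) = (4·T(2,0) − T(1,0))/3, solve for T(2,0):
4·T(2,0) = 3·0.07782 + 0.08086 = 0.31432
T(2,0) = 0.07858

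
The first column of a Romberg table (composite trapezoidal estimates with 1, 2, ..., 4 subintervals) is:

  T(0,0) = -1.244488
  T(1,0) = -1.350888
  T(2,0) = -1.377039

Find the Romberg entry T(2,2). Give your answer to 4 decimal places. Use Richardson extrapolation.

T(1,1) = -1.350888 + (-1.350888 − (-1.244488))/3 = -1.386355
T(2,1) = (4·(-1.377039) − (-1.350888)) / 3 = -1.385756
T(2,2) = -1.385756 + (-1.385756 − (-1.386355))/15 = -1.385716
(Column j=1 coincides with Simpson's rule on the same nodes.)

-1.3857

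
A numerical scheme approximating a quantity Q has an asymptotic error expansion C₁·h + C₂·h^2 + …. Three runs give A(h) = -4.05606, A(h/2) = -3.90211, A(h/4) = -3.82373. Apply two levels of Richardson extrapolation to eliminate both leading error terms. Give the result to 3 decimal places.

-3.744

First eliminate the h term (factor 2^1 = 2):
  B₁ = (2·(-3.90211) − (-4.05606))/1 = -3.74816
  B₂ = (2·(-3.82373) − (-3.90211))/1 = -3.74535
Then eliminate the h^2 term (factor 2^2 = 4):
  (4·(-3.74535) − (-3.74816))/3 = -3.74441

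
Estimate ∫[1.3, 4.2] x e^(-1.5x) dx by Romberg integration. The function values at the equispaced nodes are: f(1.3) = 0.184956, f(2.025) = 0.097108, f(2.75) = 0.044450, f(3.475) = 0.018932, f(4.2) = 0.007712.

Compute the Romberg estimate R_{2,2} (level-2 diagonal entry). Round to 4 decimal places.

0.1803

R_{0,0} (trapezoid, 1 panel, h=2.9000): 0.279369
R_{1,0} (trapezoid, 2 panels, h=1.4500): 0.204137
R_{2,0} (trapezoid, 4 panels, h=0.7250): 0.186197
R_{1,1} = 0.204137 + (0.204137 − 0.279369)/3 = 0.179060
R_{2,1} = 0.186197 + (0.186197 − 0.204137)/3 = 0.180217
R_{2,2} = 0.180217 + (0.180217 − 0.179060)/15 = 0.180294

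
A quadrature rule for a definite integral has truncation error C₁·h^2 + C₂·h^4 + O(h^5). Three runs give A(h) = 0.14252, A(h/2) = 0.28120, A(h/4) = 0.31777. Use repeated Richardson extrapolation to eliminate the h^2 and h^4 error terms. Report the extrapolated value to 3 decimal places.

0.330

First eliminate the h^2 term (factor 2^2 = 4):
  B₁ = (4·0.28120 − 0.14252)/3 = 0.32743
  B₂ = (4·0.31777 − 0.28120)/3 = 0.32996
Then eliminate the h^4 term (factor 2^4 = 16):
  (16·0.32996 − 0.32743)/15 = 0.33013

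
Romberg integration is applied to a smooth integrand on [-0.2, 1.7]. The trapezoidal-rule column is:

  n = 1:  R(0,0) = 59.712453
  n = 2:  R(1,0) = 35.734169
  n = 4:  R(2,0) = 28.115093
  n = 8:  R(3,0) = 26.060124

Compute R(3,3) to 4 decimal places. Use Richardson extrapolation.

R(1,1) = 35.734169 + (35.734169 − 59.712453)/3 = 27.741408
R(2,1) = 28.115093 + (28.115093 − 35.734169)/3 = 25.575401
R(3,1) = 26.060124 + (26.060124 − 28.115093)/3 = 25.375134
R(2,2) = (16·25.575401 − 27.741408) / 15 = 25.431001
R(3,2) = (16·25.375134 − 25.575401) / 15 = 25.361783
R(3,3) = 25.361783 + (25.361783 − 25.431001)/63 = 25.360684

25.3607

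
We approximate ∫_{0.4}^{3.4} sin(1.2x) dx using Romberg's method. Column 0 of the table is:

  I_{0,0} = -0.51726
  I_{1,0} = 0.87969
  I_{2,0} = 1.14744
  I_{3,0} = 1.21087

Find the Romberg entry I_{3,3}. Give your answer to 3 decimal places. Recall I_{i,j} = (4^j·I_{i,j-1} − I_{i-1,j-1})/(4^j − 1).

1.232

I_{1,1} = (4·0.87969 − (-0.51726)) / 3 = 1.34534
I_{2,1} = (4·1.14744 − 0.87969) / 3 = 1.23669
I_{3,1} = 1.21087 + (1.21087 − 1.14744)/3 = 1.23201
I_{2,2} = 1.23669 + (1.23669 − 1.34534)/15 = 1.22945
I_{3,2} = (16·1.23201 − 1.23669) / 15 = 1.23170
I_{3,3} = (64·1.23170 − 1.22945) / 63 = 1.23174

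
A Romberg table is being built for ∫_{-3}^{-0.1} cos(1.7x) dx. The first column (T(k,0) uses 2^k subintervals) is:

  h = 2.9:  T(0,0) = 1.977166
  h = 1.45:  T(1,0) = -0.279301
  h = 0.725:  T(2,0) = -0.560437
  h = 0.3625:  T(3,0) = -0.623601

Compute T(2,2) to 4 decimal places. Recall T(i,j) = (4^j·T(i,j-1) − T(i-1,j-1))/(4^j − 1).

-0.6290

Richardson extrapolation on the trapezoidal column (denominator 4−1=3):
T(1,1) = -0.279301 + (-0.279301 − 1.977166)/3 = -1.031457
T(2,1) = (4·(-0.560437) − (-0.279301)) / 3 = -0.654149
T(2,2) = -0.654149 + (-0.654149 − (-1.031457))/15 = -0.628995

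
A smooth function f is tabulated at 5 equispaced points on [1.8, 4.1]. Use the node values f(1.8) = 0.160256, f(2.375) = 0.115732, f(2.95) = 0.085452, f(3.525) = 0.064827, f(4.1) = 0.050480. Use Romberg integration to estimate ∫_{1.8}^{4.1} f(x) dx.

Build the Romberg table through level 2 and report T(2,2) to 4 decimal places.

T(0,0) (trapezoid, 1 panel, h=2.3000): 0.242346
T(1,0) (trapezoid, 2 panels, h=1.1500): 0.219443
T(2,0) (trapezoid, 4 panels, h=0.5750): 0.213543
T(1,1) = 0.219443 + (0.219443 − 0.242346)/3 = 0.211809
T(2,1) = 0.213543 + (0.213543 − 0.219443)/3 = 0.211576
T(2,2) = 0.211576 + (0.211576 − 0.211809)/15 = 0.211560

0.2116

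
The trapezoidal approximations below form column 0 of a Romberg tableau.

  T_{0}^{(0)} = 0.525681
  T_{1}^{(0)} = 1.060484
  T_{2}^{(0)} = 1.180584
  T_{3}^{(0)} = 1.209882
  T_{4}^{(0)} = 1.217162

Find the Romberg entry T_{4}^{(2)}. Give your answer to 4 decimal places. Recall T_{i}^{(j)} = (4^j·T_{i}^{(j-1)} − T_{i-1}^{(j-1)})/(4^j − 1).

1.2196

T_{3}^{(1)} = 1.209882 + (1.209882 − 1.180584)/3 = 1.219648
T_{4}^{(1)} = (4·1.217162 − 1.209882) / 3 = 1.219589
T_{4}^{(2)} = 1.219589 + (1.219589 − 1.219648)/15 = 1.219585
(Column j=1 coincides with Simpson's rule on the same nodes.)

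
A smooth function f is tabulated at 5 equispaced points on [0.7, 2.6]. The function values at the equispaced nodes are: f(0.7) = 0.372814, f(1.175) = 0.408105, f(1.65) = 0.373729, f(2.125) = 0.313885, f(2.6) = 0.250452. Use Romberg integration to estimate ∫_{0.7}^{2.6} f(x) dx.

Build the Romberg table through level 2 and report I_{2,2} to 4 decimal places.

0.6745

I_{0,0} (trapezoid, 1 panel, h=1.9000): 0.592103
I_{1,0} (trapezoid, 2 panels, h=0.9500): 0.651094
I_{2,0} (trapezoid, 4 panels, h=0.4750): 0.668492
I_{1,1} = 0.651094 + (0.651094 − 0.592103)/3 = 0.670758
I_{2,1} = 0.668492 + (0.668492 − 0.651094)/3 = 0.674291
I_{2,2} = 0.674291 + (0.674291 − 0.670758)/15 = 0.674527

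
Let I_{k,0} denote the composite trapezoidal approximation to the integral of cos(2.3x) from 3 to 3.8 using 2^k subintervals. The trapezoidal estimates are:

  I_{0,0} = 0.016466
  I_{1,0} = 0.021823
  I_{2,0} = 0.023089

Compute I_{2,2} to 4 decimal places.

0.0235

I_{1,1} = (4·0.021823 − 0.016466) / 3 = 0.023609
I_{2,1} = (4·0.023089 − 0.021823) / 3 = 0.023511
I_{2,2} = 0.023511 + (0.023511 − 0.023609)/15 = 0.023504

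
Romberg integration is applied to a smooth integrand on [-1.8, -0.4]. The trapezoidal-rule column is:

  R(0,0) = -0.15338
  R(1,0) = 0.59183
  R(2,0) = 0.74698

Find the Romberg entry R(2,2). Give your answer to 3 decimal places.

Richardson extrapolation on the trapezoidal column (denominator 4−1=3):
R(1,1) = 0.59183 + (0.59183 − (-0.15338))/3 = 0.84023
R(2,1) = (4·0.74698 − 0.59183) / 3 = 0.79870
R(2,2) = (16·0.79870 − 0.84023) / 15 = 0.79593

0.796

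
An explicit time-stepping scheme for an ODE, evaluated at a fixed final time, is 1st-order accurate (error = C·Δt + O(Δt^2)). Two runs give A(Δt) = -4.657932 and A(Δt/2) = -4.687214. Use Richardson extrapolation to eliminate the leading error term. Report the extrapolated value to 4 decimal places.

The leading error scales as Δt; refining by a factor of 2 reduces it by 2^1 = 2.
Extrapolated value = (2·A(Δt/2) − A(Δt)) / (2 − 1)
= (2·(-4.687214) − (-4.657932)) / 1
= -4.716496 / 1 = -4.716496

-4.7165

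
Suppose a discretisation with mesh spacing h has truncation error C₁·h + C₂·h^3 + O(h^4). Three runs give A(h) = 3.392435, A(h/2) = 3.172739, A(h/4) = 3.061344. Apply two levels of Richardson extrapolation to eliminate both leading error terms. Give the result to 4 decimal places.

First eliminate the h term (factor 2^1 = 2):
  B₁ = (2·3.172739 − 3.392435)/1 = 2.953043
  B₂ = (2·3.061344 − 3.172739)/1 = 2.949949
Then eliminate the h^3 term (factor 2^3 = 8):
  (8·2.949949 − 2.953043)/7 = 2.949507

2.9495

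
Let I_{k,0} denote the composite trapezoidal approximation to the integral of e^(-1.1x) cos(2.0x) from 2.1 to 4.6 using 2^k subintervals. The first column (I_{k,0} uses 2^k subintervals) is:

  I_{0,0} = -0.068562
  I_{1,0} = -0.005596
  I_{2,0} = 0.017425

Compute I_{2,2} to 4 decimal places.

0.0257

Richardson extrapolation on the trapezoidal column (denominator 4−1=3):
I_{1,1} = -0.005596 + (-0.005596 − (-0.068562))/3 = 0.015393
I_{2,1} = (4·0.017425 − (-0.005596)) / 3 = 0.025099
I_{2,2} = (16·0.025099 − 0.015393) / 15 = 0.025746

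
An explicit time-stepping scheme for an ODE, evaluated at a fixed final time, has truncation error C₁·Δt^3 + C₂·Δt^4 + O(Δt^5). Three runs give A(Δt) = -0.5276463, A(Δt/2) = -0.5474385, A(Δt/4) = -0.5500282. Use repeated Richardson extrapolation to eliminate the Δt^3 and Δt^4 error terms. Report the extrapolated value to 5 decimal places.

First eliminate the Δt^3 term (factor 2^3 = 8):
  B₁ = (8·(-0.5474385) − (-0.5276463))/7 = -0.5502660
  B₂ = (8·(-0.5500282) − (-0.5474385))/7 = -0.5503982
Then eliminate the Δt^4 term (factor 2^4 = 16):
  (16·(-0.5503982) − (-0.5502660))/15 = -0.5504070

-0.55041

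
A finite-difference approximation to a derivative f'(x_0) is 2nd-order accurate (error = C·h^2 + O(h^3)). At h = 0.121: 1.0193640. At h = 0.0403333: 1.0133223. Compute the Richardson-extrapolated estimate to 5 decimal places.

The leading error scales as h^2; refining by a factor of 3 reduces it by 3^2 = 9.
Extrapolated value = (9·A(h/3) − A(h)) / (9 − 1)
= (9·1.0133223 − 1.0193640) / 8
= 8.1005367 / 8 = 1.0125671

1.01257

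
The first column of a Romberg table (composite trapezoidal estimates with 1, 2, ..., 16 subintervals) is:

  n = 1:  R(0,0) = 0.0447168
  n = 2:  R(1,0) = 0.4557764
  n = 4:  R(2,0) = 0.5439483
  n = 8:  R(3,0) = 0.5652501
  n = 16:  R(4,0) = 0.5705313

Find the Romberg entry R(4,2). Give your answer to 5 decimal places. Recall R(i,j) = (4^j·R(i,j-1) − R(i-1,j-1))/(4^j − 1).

Richardson extrapolation on the trapezoidal column (denominator 4−1=3):
R(3,1) = 0.5652501 + (0.5652501 − 0.5439483)/3 = 0.5723507
R(4,1) = (4·0.5705313 − 0.5652501) / 3 = 0.5722917
R(4,2) = 0.5722917 + (0.5722917 − 0.5723507)/15 = 0.5722878
(Column j=1 coincides with Simpson's rule on the same nodes.)

0.57229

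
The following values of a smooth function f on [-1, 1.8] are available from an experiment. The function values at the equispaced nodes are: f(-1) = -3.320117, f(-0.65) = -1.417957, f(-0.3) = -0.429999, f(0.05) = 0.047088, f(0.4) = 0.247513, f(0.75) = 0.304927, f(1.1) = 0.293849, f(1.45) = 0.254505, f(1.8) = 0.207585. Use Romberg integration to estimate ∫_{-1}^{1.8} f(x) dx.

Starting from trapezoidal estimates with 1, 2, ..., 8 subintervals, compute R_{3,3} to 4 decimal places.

-0.7142

R_{0,0} (trapezoid, 1 panel, h=2.8000): -4.357545
R_{1,0} (trapezoid, 2 panels, h=1.4000): -1.832254
R_{2,0} (trapezoid, 4 panels, h=0.7000): -1.011432
R_{3,0} (trapezoid, 8 panels, h=0.3500): -0.789719
R_{1,1} = -1.832254 + (-1.832254 − (-4.357545))/3 = -0.990490
R_{2,1} = -1.011432 + (-1.011432 − (-1.832254))/3 = -0.737825
R_{3,1} = -0.789719 + (-0.789719 − (-1.011432))/3 = -0.715815
R_{2,2} = -0.737825 + (-0.737825 − (-0.990490))/15 = -0.720981
R_{3,2} = -0.715815 + (-0.715815 − (-0.737825))/15 = -0.714348
R_{3,3} = -0.714348 + (-0.714348 − (-0.720981))/63 = -0.714243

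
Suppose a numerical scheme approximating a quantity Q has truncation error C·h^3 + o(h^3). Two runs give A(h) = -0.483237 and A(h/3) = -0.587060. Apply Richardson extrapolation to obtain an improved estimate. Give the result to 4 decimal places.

-0.5911

Extrapolated value = (27·A(h/3) − A(h)) / (27 − 1)
= (27·(-0.587060) − (-0.483237)) / 26
= -15.367383 / 26 = -0.591053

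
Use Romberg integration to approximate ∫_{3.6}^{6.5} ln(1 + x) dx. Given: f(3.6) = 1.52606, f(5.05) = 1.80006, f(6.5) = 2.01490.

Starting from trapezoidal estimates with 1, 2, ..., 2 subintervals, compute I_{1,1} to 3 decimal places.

5.192

I_{0,0} (trapezoid, 1 panel, h=2.9000): 5.13439
I_{1,0} (trapezoid, 2 panels, h=1.4500): 5.17728
I_{1,1} = 5.17728 + (5.17728 − 5.13439)/3 = 5.19158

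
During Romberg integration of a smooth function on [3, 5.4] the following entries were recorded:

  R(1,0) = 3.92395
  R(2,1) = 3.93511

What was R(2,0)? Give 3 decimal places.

From R(2,1) = (4·R(2,0) − R(1,0))/3, solve for R(2,0):
4·R(2,0) = 3·3.93511 + 3.92395 = 15.72928
R(2,0) = 3.93232

3.932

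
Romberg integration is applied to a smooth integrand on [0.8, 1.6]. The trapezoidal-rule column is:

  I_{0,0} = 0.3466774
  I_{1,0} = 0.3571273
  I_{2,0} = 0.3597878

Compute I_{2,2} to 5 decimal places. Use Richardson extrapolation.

I_{1,1} = (4·0.3571273 − 0.3466774) / 3 = 0.3606106
I_{2,1} = 0.3597878 + (0.3597878 − 0.3571273)/3 = 0.3606746
I_{2,2} = 0.3606746 + (0.3606746 − 0.3606106)/15 = 0.3606789

0.36068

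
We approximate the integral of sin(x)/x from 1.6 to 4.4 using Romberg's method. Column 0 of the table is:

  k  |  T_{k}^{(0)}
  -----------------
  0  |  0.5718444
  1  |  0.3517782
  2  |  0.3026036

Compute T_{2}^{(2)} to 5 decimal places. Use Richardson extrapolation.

T_{1}^{(1)} = 0.3517782 + (0.3517782 − 0.5718444)/3 = 0.2784228
T_{2}^{(1)} = (4·0.3026036 − 0.3517782) / 3 = 0.2862121
T_{2}^{(2)} = 0.2862121 + (0.2862121 − 0.2784228)/15 = 0.2867314

0.28673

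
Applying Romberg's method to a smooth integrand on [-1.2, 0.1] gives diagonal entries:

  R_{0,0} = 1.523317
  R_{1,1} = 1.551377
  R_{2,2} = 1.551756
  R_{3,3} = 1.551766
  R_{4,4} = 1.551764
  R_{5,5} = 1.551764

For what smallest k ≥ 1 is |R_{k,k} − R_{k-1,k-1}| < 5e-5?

|R_{1,1} − R_{0,0}| = 0.028060 ≥ 5e-5
|R_{2,2} − R_{1,1}| = 0.000379 ≥ 5e-5
|R_{3,3} − R_{2,2}| = 0.000010 < 5e-5

k = 3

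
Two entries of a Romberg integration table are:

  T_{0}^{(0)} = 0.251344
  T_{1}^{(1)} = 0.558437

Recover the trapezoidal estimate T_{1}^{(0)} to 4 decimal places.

From T_{1}^{(1)} = (4·T_{1}^{(0)} − T_{0}^{(0)})/3, solve for T_{1}^{(0)}:
4·T_{1}^{(0)} = 3·0.558437 + 0.251344 = 1.926655
T_{1}^{(0)} = 0.481664

0.4817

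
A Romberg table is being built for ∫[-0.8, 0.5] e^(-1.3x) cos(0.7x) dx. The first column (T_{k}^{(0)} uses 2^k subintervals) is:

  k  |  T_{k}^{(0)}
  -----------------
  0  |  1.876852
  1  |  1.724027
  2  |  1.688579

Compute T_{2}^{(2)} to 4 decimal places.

T_{1}^{(1)} = (4·1.724027 − 1.876852) / 3 = 1.673085
T_{2}^{(1)} = 1.688579 + (1.688579 − 1.724027)/3 = 1.676763
T_{2}^{(2)} = 1.676763 + (1.676763 − 1.673085)/15 = 1.677008

1.6770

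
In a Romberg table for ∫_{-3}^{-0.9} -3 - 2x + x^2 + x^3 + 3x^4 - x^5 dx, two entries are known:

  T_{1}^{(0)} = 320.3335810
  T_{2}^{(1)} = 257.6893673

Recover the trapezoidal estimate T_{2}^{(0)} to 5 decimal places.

273.35042

From T_{2}^{(1)} = (4·T_{2}^{(0)} − T_{1}^{(0)})/3, solve for T_{2}^{(0)}:
4·T_{2}^{(0)} = 3·257.6893673 + 320.3335810 = 1093.4016829
T_{2}^{(0)} = 273.3504207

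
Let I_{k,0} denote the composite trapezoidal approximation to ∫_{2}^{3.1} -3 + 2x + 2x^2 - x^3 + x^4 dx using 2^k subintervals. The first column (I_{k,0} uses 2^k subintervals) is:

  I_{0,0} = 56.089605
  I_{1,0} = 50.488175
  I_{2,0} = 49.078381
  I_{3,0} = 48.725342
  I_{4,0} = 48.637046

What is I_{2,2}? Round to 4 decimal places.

I_{1,1} = 50.488175 + (50.488175 − 56.089605)/3 = 48.621032
I_{2,1} = (4·49.078381 − 50.488175) / 3 = 48.608450
I_{2,2} = 48.608450 + (48.608450 − 48.621032)/15 = 48.607611

48.6076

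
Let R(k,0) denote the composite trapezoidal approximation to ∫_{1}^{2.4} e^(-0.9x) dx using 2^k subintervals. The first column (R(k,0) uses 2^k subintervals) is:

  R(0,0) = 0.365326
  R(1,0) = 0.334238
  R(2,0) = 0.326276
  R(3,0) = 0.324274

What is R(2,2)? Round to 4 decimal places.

0.3236

R(1,1) = (4·0.334238 − 0.365326) / 3 = 0.323875
R(2,1) = 0.326276 + (0.326276 − 0.334238)/3 = 0.323622
R(2,2) = 0.323622 + (0.323622 − 0.323875)/15 = 0.323605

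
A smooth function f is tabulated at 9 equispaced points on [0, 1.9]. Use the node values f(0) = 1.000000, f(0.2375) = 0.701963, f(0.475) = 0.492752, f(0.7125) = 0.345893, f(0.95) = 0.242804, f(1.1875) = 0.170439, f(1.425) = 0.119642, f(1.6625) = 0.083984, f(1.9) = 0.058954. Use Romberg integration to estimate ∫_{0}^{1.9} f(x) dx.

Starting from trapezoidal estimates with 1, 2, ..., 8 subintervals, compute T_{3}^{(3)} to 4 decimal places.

T_{0}^{(0)} (trapezoid, 1 panel, h=1.9000): 1.006006
T_{1}^{(0)} (trapezoid, 2 panels, h=0.9500): 0.733667
T_{2}^{(0)} (trapezoid, 4 panels, h=0.4750): 0.657721
T_{3}^{(0)} (trapezoid, 8 panels, h=0.2375): 0.638152
T_{1}^{(1)} = 0.733667 + (0.733667 − 1.006006)/3 = 0.642887
T_{2}^{(1)} = 0.657721 + (0.657721 − 0.733667)/3 = 0.632406
T_{3}^{(1)} = 0.638152 + (0.638152 − 0.657721)/3 = 0.631629
T_{2}^{(2)} = 0.632406 + (0.632406 − 0.642887)/15 = 0.631707
T_{3}^{(2)} = 0.631629 + (0.631629 − 0.632406)/15 = 0.631577
T_{3}^{(3)} = 0.631577 + (0.631577 − 0.631707)/63 = 0.631575

0.6316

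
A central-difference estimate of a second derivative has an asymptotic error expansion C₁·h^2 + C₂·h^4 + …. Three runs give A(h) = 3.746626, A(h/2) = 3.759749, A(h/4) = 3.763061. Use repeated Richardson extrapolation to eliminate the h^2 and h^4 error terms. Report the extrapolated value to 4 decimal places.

First eliminate the h^2 term (factor 2^2 = 4):
  B₁ = (4·3.759749 − 3.746626)/3 = 3.764123
  B₂ = (4·3.763061 − 3.759749)/3 = 3.764165
Then eliminate the h^4 term (factor 2^4 = 16):
  (16·3.764165 − 3.764123)/15 = 3.764168

3.7642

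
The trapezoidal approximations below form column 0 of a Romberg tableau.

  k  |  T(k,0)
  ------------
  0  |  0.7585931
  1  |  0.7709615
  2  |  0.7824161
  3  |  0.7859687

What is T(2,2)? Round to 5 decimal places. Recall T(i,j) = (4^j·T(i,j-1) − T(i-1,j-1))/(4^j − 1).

0.78698

Richardson extrapolation on the trapezoidal column (denominator 4−1=3):
T(1,1) = (4·0.7709615 − 0.7585931) / 3 = 0.7750843
T(2,1) = (4·0.7824161 − 0.7709615) / 3 = 0.7862343
T(2,2) = (16·0.7862343 − 0.7750843) / 15 = 0.7869776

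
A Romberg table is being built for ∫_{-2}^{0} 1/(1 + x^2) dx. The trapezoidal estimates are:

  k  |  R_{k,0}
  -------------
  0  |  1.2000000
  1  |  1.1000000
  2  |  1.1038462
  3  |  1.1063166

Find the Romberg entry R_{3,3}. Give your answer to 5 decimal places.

1.10727

R_{1,1} = 1.1000000 + (1.1000000 − 1.2000000)/3 = 1.0666667
R_{2,1} = (4·1.1038462 − 1.1000000) / 3 = 1.1051283
R_{3,1} = 1.1063166 + (1.1063166 − 1.1038462)/3 = 1.1071401
R_{2,2} = (16·1.1051283 − 1.0666667) / 15 = 1.1076924
R_{3,2} = 1.1071401 + (1.1071401 − 1.1051283)/15 = 1.1072742
R_{3,3} = (64·1.1072742 − 1.1076924) / 63 = 1.1072676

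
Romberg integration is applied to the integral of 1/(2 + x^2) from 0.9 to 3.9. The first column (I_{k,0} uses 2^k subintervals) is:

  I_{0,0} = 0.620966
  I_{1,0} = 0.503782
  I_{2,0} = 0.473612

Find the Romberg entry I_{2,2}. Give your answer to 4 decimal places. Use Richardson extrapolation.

I_{1,1} = (4·0.503782 − 0.620966) / 3 = 0.464721
I_{2,1} = (4·0.473612 − 0.503782) / 3 = 0.463555
I_{2,2} = (16·0.463555 − 0.464721) / 15 = 0.463477
(Column j=1 coincides with Simpson's rule on the same nodes.)

0.4635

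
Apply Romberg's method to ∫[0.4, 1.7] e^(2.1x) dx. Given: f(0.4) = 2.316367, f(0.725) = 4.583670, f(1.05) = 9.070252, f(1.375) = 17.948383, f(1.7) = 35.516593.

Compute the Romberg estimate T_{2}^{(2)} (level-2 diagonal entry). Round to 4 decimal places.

T_{0}^{(0)} (trapezoid, 1 panel, h=1.3000): 24.591424
T_{1}^{(0)} (trapezoid, 2 panels, h=0.6500): 18.191376
T_{2}^{(0)} (trapezoid, 4 panels, h=0.3250): 16.418605
T_{1}^{(1)} = 18.191376 + (18.191376 − 24.591424)/3 = 16.058027
T_{2}^{(1)} = 16.418605 + (16.418605 − 18.191376)/3 = 15.827681
T_{2}^{(2)} = 15.827681 + (15.827681 − 16.058027)/15 = 15.812325

15.8123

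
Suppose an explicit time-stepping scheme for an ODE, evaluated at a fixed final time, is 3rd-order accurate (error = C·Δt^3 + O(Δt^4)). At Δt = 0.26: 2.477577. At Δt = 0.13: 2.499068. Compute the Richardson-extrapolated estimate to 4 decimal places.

Extrapolated value = (8·A(Δt/2) − A(Δt)) / (8 − 1)
= (8·2.499068 − 2.477577) / 7
= 17.514967 / 7 = 2.502138

2.5021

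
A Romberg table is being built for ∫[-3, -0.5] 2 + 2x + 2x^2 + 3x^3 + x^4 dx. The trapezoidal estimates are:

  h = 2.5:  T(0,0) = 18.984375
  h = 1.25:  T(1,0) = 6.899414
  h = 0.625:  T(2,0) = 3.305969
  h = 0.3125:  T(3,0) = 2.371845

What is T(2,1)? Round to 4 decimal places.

Richardson extrapolation on the trapezoidal column (denominator 4−1=3):
T(2,1) = (4·3.305969 − 6.899414) / 3 = 2.108154
(Column j=1 coincides with Simpson's rule on the same nodes.)

2.1082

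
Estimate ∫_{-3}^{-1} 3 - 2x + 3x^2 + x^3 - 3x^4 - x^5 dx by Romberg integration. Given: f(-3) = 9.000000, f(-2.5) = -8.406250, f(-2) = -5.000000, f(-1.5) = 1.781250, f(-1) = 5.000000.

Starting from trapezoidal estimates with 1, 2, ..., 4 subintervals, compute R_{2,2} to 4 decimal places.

R_{0,0} (trapezoid, 1 panel, h=2.0000): 14.000000
R_{1,0} (trapezoid, 2 panels, h=1.0000): 2.000000
R_{2,0} (trapezoid, 4 panels, h=0.5000): -2.312500
R_{1,1} = 2.000000 + (2.000000 − 14.000000)/3 = -2.000000
R_{2,1} = -2.312500 + (-2.312500 − 2.000000)/3 = -3.750000
R_{2,2} = -3.750000 + (-3.750000 − (-2.000000))/15 = -3.866667

-3.8667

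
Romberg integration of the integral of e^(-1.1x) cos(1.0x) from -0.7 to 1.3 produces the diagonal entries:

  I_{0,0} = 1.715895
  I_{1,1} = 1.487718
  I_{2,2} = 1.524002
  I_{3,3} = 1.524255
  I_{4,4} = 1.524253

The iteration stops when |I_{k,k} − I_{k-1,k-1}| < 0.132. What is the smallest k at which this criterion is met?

k = 2

|I_{1,1} − I_{0,0}| = 0.228177 ≥ 0.132
|I_{2,2} − I_{1,1}| = 0.036284 < 0.132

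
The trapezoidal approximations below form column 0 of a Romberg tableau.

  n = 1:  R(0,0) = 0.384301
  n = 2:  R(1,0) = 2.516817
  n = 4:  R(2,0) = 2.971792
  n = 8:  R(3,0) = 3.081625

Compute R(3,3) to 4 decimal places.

3.1179

R(1,1) = (4·2.516817 − 0.384301) / 3 = 3.227656
R(2,1) = (4·2.971792 − 2.516817) / 3 = 3.123450
R(3,1) = 3.081625 + (3.081625 − 2.971792)/3 = 3.118236
R(2,2) = (16·3.123450 − 3.227656) / 15 = 3.116503
R(3,2) = 3.118236 + (3.118236 − 3.123450)/15 = 3.117888
R(3,3) = (64·3.117888 − 3.116503) / 63 = 3.117910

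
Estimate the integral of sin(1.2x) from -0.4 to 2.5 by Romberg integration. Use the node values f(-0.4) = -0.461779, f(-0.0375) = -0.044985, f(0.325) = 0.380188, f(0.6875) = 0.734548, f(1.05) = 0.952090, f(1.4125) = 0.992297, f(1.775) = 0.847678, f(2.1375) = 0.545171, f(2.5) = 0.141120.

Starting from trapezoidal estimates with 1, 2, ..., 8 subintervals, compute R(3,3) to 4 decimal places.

R(0,0) (trapezoid, 1 panel, h=2.9000): -0.464956
R(1,0) (trapezoid, 2 panels, h=1.4500): 1.148053
R(2,0) (trapezoid, 4 panels, h=0.7250): 1.464229
R(3,0) (trapezoid, 8 panels, h=0.3625): 1.539413
R(1,1) = 1.148053 + (1.148053 − (-0.464956))/3 = 1.685723
R(2,1) = 1.464229 + (1.464229 − 1.148053)/3 = 1.569621
R(3,1) = 1.539413 + (1.539413 − 1.464229)/3 = 1.564474
R(2,2) = 1.569621 + (1.569621 − 1.685723)/15 = 1.561881
R(3,2) = 1.564474 + (1.564474 − 1.569621)/15 = 1.564131
R(3,3) = 1.564131 + (1.564131 − 1.561881)/63 = 1.564167

1.5642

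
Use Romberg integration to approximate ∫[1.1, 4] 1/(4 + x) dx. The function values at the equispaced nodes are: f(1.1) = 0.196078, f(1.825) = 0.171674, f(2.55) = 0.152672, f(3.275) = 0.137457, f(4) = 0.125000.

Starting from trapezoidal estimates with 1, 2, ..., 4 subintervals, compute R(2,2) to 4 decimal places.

0.4502

R(0,0) (trapezoid, 1 panel, h=2.9000): 0.465563
R(1,0) (trapezoid, 2 panels, h=1.4500): 0.454156
R(2,0) (trapezoid, 4 panels, h=0.7250): 0.451198
R(1,1) = 0.454156 + (0.454156 − 0.465563)/3 = 0.450354
R(2,1) = 0.451198 + (0.451198 − 0.454156)/3 = 0.450212
R(2,2) = 0.450212 + (0.450212 − 0.450354)/15 = 0.450203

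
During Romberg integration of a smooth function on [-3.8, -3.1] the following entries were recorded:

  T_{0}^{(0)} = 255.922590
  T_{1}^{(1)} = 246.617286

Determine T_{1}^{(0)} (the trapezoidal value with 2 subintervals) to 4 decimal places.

From T_{1}^{(1)} = (4·T_{1}^{(0)} − T_{0}^{(0)})/3, solve for T_{1}^{(0)}:
4·T_{1}^{(0)} = 3·246.617286 + 255.922590 = 995.774448
T_{1}^{(0)} = 248.943612

248.9436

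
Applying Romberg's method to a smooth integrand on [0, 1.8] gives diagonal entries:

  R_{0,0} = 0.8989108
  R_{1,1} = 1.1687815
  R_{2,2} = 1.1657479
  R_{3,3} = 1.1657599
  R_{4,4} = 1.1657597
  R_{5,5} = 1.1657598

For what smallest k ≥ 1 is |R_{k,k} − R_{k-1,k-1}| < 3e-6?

k = 4

|R_{1,1} − R_{0,0}| = 0.2698707 ≥ 3e-6
|R_{2,2} − R_{1,1}| = 0.0030336 ≥ 3e-6
|R_{3,3} − R_{2,2}| = 0.0000120 ≥ 3e-6
|R_{4,4} − R_{3,3}| = 0.0000002 < 3e-6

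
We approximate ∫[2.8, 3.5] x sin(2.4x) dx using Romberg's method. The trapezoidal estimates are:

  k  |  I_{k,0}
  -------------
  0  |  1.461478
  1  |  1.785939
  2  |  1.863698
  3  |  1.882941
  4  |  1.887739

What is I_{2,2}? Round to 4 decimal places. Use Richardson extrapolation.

1.8893

Richardson extrapolation on the trapezoidal column (denominator 4−1=3):
I_{1,1} = 1.785939 + (1.785939 − 1.461478)/3 = 1.894093
I_{2,1} = (4·1.863698 − 1.785939) / 3 = 1.889618
I_{2,2} = (16·1.889618 − 1.894093) / 15 = 1.889320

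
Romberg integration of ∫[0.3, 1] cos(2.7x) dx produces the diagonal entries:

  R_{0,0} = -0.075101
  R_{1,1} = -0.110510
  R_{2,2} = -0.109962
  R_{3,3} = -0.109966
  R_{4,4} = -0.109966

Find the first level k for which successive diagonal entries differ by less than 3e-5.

|R_{1,1} − R_{0,0}| = 0.035409 ≥ 3e-5
|R_{2,2} − R_{1,1}| = 0.000548 ≥ 3e-5
|R_{3,3} − R_{2,2}| = 0.000004 < 3e-5

k = 3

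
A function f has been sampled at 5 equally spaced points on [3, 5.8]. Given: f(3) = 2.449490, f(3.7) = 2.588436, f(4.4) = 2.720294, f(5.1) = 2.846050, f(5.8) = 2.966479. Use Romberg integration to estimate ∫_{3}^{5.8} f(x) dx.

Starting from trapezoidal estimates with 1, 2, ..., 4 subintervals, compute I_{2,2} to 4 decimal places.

7.6054

I_{0,0} (trapezoid, 1 panel, h=2.8000): 7.582357
I_{1,0} (trapezoid, 2 panels, h=1.4000): 7.599590
I_{2,0} (trapezoid, 4 panels, h=0.7000): 7.603935
I_{1,1} = 7.599590 + (7.599590 − 7.582357)/3 = 7.605334
I_{2,1} = 7.603935 + (7.603935 − 7.599590)/3 = 7.605383
I_{2,2} = 7.605383 + (7.605383 − 7.605334)/15 = 7.605386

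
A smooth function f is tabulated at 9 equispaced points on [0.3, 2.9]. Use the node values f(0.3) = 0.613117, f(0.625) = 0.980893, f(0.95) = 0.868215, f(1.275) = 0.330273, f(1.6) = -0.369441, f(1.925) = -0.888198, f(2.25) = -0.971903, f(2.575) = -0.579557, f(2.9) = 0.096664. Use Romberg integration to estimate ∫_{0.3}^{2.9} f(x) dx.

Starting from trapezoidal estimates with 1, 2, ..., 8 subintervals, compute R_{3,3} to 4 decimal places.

R_{0,0} (trapezoid, 1 panel, h=2.6000): 0.922715
R_{1,0} (trapezoid, 2 panels, h=1.3000): -0.018916
R_{2,0} (trapezoid, 4 panels, h=0.6500): -0.076855
R_{3,0} (trapezoid, 8 panels, h=0.3250): -0.089319
R_{1,1} = -0.018916 + (-0.018916 − 0.922715)/3 = -0.332793
R_{2,1} = -0.076855 + (-0.076855 − (-0.018916))/3 = -0.096168
R_{3,1} = -0.089319 + (-0.089319 − (-0.076855))/3 = -0.093474
R_{2,2} = -0.096168 + (-0.096168 − (-0.332793))/15 = -0.080393
R_{3,2} = -0.093474 + (-0.093474 − (-0.096168))/15 = -0.093294
R_{3,3} = -0.093294 + (-0.093294 − (-0.080393))/63 = -0.093499

-0.0935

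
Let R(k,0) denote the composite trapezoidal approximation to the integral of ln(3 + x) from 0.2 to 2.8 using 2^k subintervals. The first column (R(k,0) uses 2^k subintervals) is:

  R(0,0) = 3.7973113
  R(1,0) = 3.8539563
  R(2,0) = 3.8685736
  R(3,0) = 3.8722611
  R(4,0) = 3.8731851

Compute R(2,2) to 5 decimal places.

Richardson extrapolation on the trapezoidal column (denominator 4−1=3):
R(1,1) = (4·3.8539563 − 3.7973113) / 3 = 3.8728380
R(2,1) = (4·3.8685736 − 3.8539563) / 3 = 3.8734460
R(2,2) = (16·3.8734460 − 3.8728380) / 15 = 3.8734865

3.87349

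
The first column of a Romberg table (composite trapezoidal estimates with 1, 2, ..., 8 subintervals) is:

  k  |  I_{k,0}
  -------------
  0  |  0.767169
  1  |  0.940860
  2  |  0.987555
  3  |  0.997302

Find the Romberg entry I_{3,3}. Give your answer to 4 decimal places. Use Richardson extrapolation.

1.0003

I_{1,1} = 0.940860 + (0.940860 − 0.767169)/3 = 0.998757
I_{2,1} = 0.987555 + (0.987555 − 0.940860)/3 = 1.003120
I_{3,1} = 0.997302 + (0.997302 − 0.987555)/3 = 1.000551
I_{2,2} = 1.003120 + (1.003120 − 0.998757)/15 = 1.003411
I_{3,2} = 1.000551 + (1.000551 − 1.003120)/15 = 1.000380
I_{3,3} = 1.000380 + (1.000380 − 1.003411)/63 = 1.000332
(Column j=1 coincides with Simpson's rule on the same nodes.)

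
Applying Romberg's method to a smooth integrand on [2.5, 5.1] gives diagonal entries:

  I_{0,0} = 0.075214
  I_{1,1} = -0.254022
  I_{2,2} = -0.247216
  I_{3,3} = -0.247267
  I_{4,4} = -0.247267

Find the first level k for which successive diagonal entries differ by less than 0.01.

|I_{1,1} − I_{0,0}| = 0.329236 ≥ 0.01
|I_{2,2} − I_{1,1}| = 0.006806 < 0.01

k = 2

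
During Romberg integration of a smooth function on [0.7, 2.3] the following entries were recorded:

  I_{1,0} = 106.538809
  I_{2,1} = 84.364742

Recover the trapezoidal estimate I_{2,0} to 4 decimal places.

From I_{2,1} = (4·I_{2,0} − I_{1,0})/3, solve for I_{2,0}:
4·I_{2,0} = 3·84.364742 + 106.538809 = 359.633035
I_{2,0} = 89.908259

89.9083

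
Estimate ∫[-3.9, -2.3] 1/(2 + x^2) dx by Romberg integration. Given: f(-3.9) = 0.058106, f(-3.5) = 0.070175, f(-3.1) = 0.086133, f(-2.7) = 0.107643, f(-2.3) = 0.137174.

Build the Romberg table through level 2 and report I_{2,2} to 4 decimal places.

I_{0,0} (trapezoid, 1 panel, h=1.6000): 0.156224
I_{1,0} (trapezoid, 2 panels, h=0.8000): 0.147018
I_{2,0} (trapezoid, 4 panels, h=0.4000): 0.144636
I_{1,1} = 0.147018 + (0.147018 − 0.156224)/3 = 0.143949
I_{2,1} = 0.144636 + (0.144636 − 0.147018)/3 = 0.143842
I_{2,2} = 0.143842 + (0.143842 − 0.143949)/15 = 0.143835

0.1438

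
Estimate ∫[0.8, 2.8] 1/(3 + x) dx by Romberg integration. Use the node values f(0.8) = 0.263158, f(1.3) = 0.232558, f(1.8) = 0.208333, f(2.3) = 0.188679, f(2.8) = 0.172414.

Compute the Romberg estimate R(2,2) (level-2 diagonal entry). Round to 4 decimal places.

0.4229

R(0,0) (trapezoid, 1 panel, h=2.0000): 0.435572
R(1,0) (trapezoid, 2 panels, h=1.0000): 0.426119
R(2,0) (trapezoid, 4 panels, h=0.5000): 0.423678
R(1,1) = 0.426119 + (0.426119 − 0.435572)/3 = 0.422968
R(2,1) = 0.423678 + (0.423678 − 0.426119)/3 = 0.422864
R(2,2) = 0.422864 + (0.422864 − 0.422968)/15 = 0.422857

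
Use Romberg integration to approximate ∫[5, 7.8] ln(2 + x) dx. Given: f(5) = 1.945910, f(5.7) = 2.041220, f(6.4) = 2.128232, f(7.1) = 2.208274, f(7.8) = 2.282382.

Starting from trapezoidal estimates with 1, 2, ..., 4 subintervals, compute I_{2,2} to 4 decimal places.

I_{0,0} (trapezoid, 1 panel, h=2.8000): 5.919609
I_{1,0} (trapezoid, 2 panels, h=1.4000): 5.939329
I_{2,0} (trapezoid, 4 panels, h=0.7000): 5.944310
I_{1,1} = 5.939329 + (5.939329 − 5.919609)/3 = 5.945902
I_{2,1} = 5.944310 + (5.944310 − 5.939329)/3 = 5.945970
I_{2,2} = 5.945970 + (5.945970 − 5.945902)/15 = 5.945975

5.9460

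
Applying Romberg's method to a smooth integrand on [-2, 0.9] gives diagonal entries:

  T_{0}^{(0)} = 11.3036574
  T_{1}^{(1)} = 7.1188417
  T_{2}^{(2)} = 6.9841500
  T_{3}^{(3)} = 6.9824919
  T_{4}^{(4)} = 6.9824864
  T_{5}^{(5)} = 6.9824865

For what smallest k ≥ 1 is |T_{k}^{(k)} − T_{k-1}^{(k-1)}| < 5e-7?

|T_{1}^{(1)} − T_{0}^{(0)}| = 4.1848157 ≥ 5e-7
|T_{2}^{(2)} − T_{1}^{(1)}| = 0.1346917 ≥ 5e-7
|T_{3}^{(3)} − T_{2}^{(2)}| = 0.0016581 ≥ 5e-7
|T_{4}^{(4)} − T_{3}^{(3)}| = 0.0000055 ≥ 5e-7
|T_{5}^{(5)} − T_{4}^{(4)}| = 0.0000001 < 5e-7

k = 5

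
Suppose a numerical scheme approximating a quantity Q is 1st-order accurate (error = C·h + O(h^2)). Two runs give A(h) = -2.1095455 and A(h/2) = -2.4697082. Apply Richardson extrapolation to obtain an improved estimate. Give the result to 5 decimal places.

The leading error scales as h; refining by a factor of 2 reduces it by 2^1 = 2.
Extrapolated value = (2·A(h/2) − A(h)) / (2 − 1)
= (2·(-2.4697082) − (-2.1095455)) / 1
= -2.8298709 / 1 = -2.8298709

-2.82987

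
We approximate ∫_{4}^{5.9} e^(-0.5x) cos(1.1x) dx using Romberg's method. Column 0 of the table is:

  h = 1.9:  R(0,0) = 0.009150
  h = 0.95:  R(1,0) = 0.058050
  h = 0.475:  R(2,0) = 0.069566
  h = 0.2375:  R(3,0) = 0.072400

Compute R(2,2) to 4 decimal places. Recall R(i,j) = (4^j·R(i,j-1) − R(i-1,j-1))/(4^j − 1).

0.0733

Richardson extrapolation on the trapezoidal column (denominator 4−1=3):
R(1,1) = 0.058050 + (0.058050 − 0.009150)/3 = 0.074350
R(2,1) = 0.069566 + (0.069566 − 0.058050)/3 = 0.073405
R(2,2) = (16·0.073405 − 0.074350) / 15 = 0.073342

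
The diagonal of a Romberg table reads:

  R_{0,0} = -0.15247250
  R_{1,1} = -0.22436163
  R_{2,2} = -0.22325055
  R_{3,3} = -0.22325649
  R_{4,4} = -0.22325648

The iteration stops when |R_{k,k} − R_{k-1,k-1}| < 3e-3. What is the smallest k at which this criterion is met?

k = 2

|R_{1,1} − R_{0,0}| = 0.07188913 ≥ 3e-3
|R_{2,2} − R_{1,1}| = 0.00111108 < 3e-3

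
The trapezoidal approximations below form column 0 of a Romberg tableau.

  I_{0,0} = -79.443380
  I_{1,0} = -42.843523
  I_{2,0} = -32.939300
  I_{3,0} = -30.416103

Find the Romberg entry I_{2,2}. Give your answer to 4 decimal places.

Richardson extrapolation on the trapezoidal column (denominator 4−1=3):
I_{1,1} = -42.843523 + (-42.843523 − (-79.443380))/3 = -30.643571
I_{2,1} = -32.939300 + (-32.939300 − (-42.843523))/3 = -29.637892
I_{2,2} = -29.637892 + (-29.637892 − (-30.643571))/15 = -29.570847

-29.5708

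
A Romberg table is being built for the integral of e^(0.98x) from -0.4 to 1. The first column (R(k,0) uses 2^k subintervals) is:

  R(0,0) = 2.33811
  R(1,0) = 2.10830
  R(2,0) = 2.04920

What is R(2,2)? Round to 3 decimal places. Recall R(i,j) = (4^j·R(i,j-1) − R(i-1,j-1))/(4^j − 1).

2.029

Richardson extrapolation on the trapezoidal column (denominator 4−1=3):
R(1,1) = (4·2.10830 − 2.33811) / 3 = 2.03170
R(2,1) = (4·2.04920 − 2.10830) / 3 = 2.02950
R(2,2) = (16·2.02950 − 2.03170) / 15 = 2.02935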